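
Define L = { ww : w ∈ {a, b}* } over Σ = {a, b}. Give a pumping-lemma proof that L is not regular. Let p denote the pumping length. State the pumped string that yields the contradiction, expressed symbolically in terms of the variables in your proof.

a^{p+k} b^p a^p b^p

Toward a contradiction, assume L is regular with pumping length p.
Take w = a^p b^p a^p b^p = uu where u = a^pb^p; then w ∈ L and |w| = 4p ≥ p.
The pumping lemma gives a decomposition w = xyz where |xy| ≤ p and |y| > 0.
The first p characters of w are a's, so xy (and hence y) consists only of a's. Write y = a^k, 1 ≤ k ≤ p.
Pump with i = 2: xy^2z = a^{p+k} b^p a^p b^p, of length 4p+k. Suppose this equals vv. The string starts with a and ends with b, so v does too; thus the boundary between the two copies of v is a b→a transition. There is exactly one such transition, at position 2p+k, so |v| = 2p+k and |vv| = 4p+2k ≠ 4p+k since k ≥ 1. So xy^2z ∉ L.
Contradiction. Therefore L is not regular.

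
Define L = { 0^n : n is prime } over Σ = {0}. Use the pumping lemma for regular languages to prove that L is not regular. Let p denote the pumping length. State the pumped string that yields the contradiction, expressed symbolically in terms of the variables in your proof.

Assume L is regular. Let p be the pumping length given by the pumping lemma.
Let q be a prime with q ≥ p+2 (infinitely many primes exist), and take w = 0^q ∈ L with |w| = q ≥ p.
The pumping lemma gives a decomposition w = xyz where |xy| ≤ p and |y| > 0.
Then y = 0^k for some k with 1 ≤ k ≤ p.
Since 1 ≤ k ≤ p, |xz| = q-k. Pump with i = q+1: |xy^{q+1}z| = (q-k)+(q+1)k = q+qk = q(1+k), which is composite (both factors ≥ 2). So xy^{q+1}z = 0^{q(1+k)} ∉ L.
This is a contradiction; hence L is not regular.

0^{q(1+k)}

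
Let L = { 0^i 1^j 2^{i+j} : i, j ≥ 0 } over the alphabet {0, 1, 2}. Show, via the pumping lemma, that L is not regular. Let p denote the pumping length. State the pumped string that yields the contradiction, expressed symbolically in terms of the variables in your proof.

0^{p+k} 1^p 2^{2p}

Assume L is regular; let p be its pumping constant.
Take w = 0^p 1^p 2^{2p} ∈ L (with i=j=p, i+j=2p), |w| = 4p ≥ p.
Write w = xyz as guaranteed by the lemma, with |xy| ≤ p and |y| > 0.
The first p characters of w are 0's, so xy (and hence y) consists only of 0's. Write y = 0^k, 1 ≤ k ≤ p.
Consider xy^2z = 0^{p+k} 1^p 2^{2p}. Now the 0- and 1-counts sum to 2p+k, but the 2-count is 2p ≠ 2p+k. So xy^2z ∉ L.
This contradicts the pumping lemma, so L is not regular.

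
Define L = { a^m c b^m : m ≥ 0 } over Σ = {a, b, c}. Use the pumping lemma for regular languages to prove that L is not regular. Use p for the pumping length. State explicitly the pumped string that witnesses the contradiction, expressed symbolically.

Toward a contradiction, assume L is regular with pumping length p.
Take w = a^p c b^p ∈ L with |w| = 2p+1 ≥ p.
By the pumping lemma, w = xyz with |xy| ≤ p and y is nonempty.
Since the first p symbols of w are all a's and |xy| ≤ p, y lies entirely in the leading a-block: y = a^k for some k with 1 ≤ k ≤ p.
Pump with i = 2: xy^2z = a^{p+k} c b^p, which would require p+k = p. But k ≥ 1, so xy^2z ∉ L.
This is a contradiction; hence L is not regular.

a^{p+k} c b^p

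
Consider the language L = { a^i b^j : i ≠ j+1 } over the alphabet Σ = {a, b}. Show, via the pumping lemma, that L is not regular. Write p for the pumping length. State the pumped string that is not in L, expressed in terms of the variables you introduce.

a^{p+p!} b^{p+p!-1}

Assume L is regular. Let p be the pumping length given by the pumping lemma.
Choose w = a^p b^{p+p!-1}. Since p ≠ (p+p!-1)+1 = p+p!, w ∈ L; and |w| ≥ p.
Write w = xyz as guaranteed by the lemma, with |xy| ≤ p and y is nonempty.
The first p characters of w are a's, so xy (and hence y) consists only of a's. Write y = a^k, 1 ≤ k ≤ p.
Since 1 ≤ k ≤ p, k divides p!; set t = 1 + p!/k. Then xy^t z has p + (p!/k)·k = p + p! copies of a. Now the a-count is p+p! and (b-count)+1 = (p+p!-1)+1 = p+p!, so i ≠ j+1 fails. So xy^t z = a^{p+p!} b^{p+p!-1} ∉ L.
This contradicts the pumping lemma, so L is not regular.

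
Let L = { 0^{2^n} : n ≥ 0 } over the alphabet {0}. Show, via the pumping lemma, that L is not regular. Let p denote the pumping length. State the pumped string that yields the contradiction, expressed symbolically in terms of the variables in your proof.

0^{2^p+k}

Toward a contradiction, assume L is regular with pumping length p.
Take w = 0^{2^p} ∈ L with |w| = 2^p ≥ p.
Write w = xyz as guaranteed by the lemma, with |xy| ≤ p and |y| > 0.
Then y = 0^k for some k with 1 ≤ k ≤ p.
Pump with i = 2: xy^2z = 0^{2^p+k}. Since 1 ≤ k ≤ p < 2^p, we have 2^p < 2^p+k < 2^{p+1}, so 2^p+k is not a power of 2. So xy^2z ∉ L.
Contradiction. Therefore L is not regular.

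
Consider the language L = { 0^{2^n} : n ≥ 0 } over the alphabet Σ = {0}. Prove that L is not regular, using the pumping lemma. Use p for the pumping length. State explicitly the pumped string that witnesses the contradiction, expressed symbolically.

0^{2^p+k}

Assume L is regular; let p be its pumping constant.
Take w = 0^{2^p} ∈ L with |w| = 2^p ≥ p.
The pumping lemma gives a decomposition w = xyz where |xy| ≤ p and |y| > 0.
Then y = 0^k for some k with 1 ≤ k ≤ p.
Pump with i = 2: xy^2z = 0^{2^p+k}. Since 1 ≤ k ≤ p < 2^p, we have 2^p < 2^p+k < 2^{p+1}, so 2^p+k is not a power of 2. So xy^2z ∉ L.
Contradiction. Therefore L is not regular.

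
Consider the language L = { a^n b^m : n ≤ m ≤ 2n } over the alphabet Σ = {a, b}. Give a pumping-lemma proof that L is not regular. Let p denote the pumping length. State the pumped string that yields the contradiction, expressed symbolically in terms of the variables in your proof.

Toward a contradiction, assume L is regular with pumping length p.
Take w = a^p b^p ∈ L (since p ≤ p ≤ 2p), with |w| = 2p ≥ p.
The pumping lemma gives a decomposition w = xyz where |xy| ≤ p and |y| > 0.
Because |xy| ≤ p and w begins with p copies of a, we have y = a^k with 1 ≤ k ≤ p.
Pump with i = 2: xy^2z = a^{p+k} b^p. Now n = p+k > p = m, so the condition n ≤ m fails. Thus xy^2z ∉ L.
This is a contradiction; hence L is not regular.

a^{p+k} b^p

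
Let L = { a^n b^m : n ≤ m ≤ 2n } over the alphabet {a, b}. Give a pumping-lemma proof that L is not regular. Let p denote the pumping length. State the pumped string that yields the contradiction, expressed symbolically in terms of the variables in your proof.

Assume L is regular. Let p be the pumping length given by the pumping lemma.
Take w = a^p b^p ∈ L (since p ≤ p ≤ 2p), with |w| = 2p ≥ p.
By the pumping lemma, w = xyz with |xy| ≤ p and y is nonempty.
Because |xy| ≤ p and w begins with p copies of a, we have y = a^k with 1 ≤ k ≤ p.
Pump with i = 2: xy^2z = a^{p+k} b^p. Now n = p+k > p = m, so the condition n ≤ m fails. Thus xy^2z ∉ L.
This contradicts the pumping lemma, so L is not regular.

a^{p+k} b^p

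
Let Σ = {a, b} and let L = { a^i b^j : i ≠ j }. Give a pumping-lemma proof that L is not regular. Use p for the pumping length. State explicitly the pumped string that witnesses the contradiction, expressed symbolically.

Suppose for contradiction that L is regular, and let p be the pumping length.
Choose w = a^p b^{p+p!}. Since p ≠ p+p!, w ∈ L; and |w| ≥ p.
By the pumping lemma, w = xyz with |xy| ≤ p and y is nonempty.
Because |xy| ≤ p and w begins with p copies of a, we have y = a^k with 1 ≤ k ≤ p.
Since 1 ≤ k ≤ p, k divides p!; set t = 1 + p!/k. Then xy^t z has p + (p!/k)·k = p + p! copies of a. Now the a-count equals the b-count, so i ≠ j fails. So xy^t z = a^{p+p!} b^{p+p!} ∉ L.
This is a contradiction; hence L is not regular.

a^{p+p!} b^{p+p!}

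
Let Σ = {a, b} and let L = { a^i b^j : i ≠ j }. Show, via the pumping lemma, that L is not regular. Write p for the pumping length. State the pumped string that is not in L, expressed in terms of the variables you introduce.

Suppose for contradiction that L is regular, and let p be the pumping length.
Choose w = a^p b^{p+p!}. Since p ≠ p+p!, w ∈ L; and |w| ≥ p.
The pumping lemma gives a decomposition w = xyz where |xy| ≤ p and y is nonempty.
Because |xy| ≤ p and w begins with p copies of a, we have y = a^k with 1 ≤ k ≤ p.
Since 1 ≤ k ≤ p, k divides p!; set t = 1 + p!/k. Then xy^t z has p + (p!/k)·k = p + p! copies of a. Now the a-count equals the b-count, so i ≠ j fails. So xy^t z = a^{p+p!} b^{p+p!} ∉ L.
This contradicts the pumping lemma, so L is not regular.

a^{p+p!} b^{p+p!}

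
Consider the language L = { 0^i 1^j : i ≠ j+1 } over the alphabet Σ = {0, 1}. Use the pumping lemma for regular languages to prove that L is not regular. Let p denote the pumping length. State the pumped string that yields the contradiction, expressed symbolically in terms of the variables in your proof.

0^{p+p!} 1^{p+p!-1}

Assume L is regular; let p be its pumping constant.
Choose w = 0^p 1^{p+p!-1}. Since p ≠ (p+p!-1)+1 = p+p!, w ∈ L; and |w| ≥ p.
By the pumping lemma, w = xyz with |xy| ≤ p and |y| > 0.
The first p characters of w are 0's, so xy (and hence y) consists only of 0's. Write y = 0^k, 1 ≤ k ≤ p.
Since 1 ≤ k ≤ p, k divides p!; set t = 1 + p!/k. Then xy^t z has p + (p!/k)·k = p + p! copies of 0. Now the 0-count is p+p! and (1-count)+1 = (p+p!-1)+1 = p+p!, so i ≠ j+1 fails. So xy^t z = 0^{p+p!} 1^{p+p!-1} ∉ L.
This contradicts the pumping lemma, so L is not regular.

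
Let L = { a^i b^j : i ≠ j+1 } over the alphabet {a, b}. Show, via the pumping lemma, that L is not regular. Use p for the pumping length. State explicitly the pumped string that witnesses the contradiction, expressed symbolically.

a^{p+p!} b^{p+p!-1}

Toward a contradiction, assume L is regular with pumping length p.
Choose w = a^p b^{p+p!-1}. Since p ≠ (p+p!-1)+1 = p+p!, w ∈ L; and |w| ≥ p.
By the pumping lemma, w = xyz with |xy| ≤ p and y is nonempty.
Since the first p symbols of w are all a's and |xy| ≤ p, y lies entirely in the leading a-block: y = a^k for some k with 1 ≤ k ≤ p.
Since 1 ≤ k ≤ p, k divides p!; set t = 1 + p!/k. Then xy^t z has p + (p!/k)·k = p + p! copies of a. Now the a-count is p+p! and (b-count)+1 = (p+p!-1)+1 = p+p!, so i ≠ j+1 fails. So xy^t z = a^{p+p!} b^{p+p!-1} ∉ L.
Contradiction. Therefore L is not regular.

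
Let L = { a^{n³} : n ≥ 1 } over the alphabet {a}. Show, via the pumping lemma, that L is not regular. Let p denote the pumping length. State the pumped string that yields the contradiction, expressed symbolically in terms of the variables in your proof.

a^{p³+k}

Assume L is regular. Let p be the pumping length given by the pumping lemma.
Take w = a^{p³} ∈ L with |w| = p³ ≥ p.
Write w = xyz as guaranteed by the lemma, with |xy| ≤ p and |y| ≥ 1.
Then y = a^k for some k with 1 ≤ k ≤ p.
Pump with i = 2: xy^2z = a^{p³+k}. Since 1 ≤ k ≤ p, p³ < p³+k ≤ p³+p < p³+3p²+3p+1 = (p+1)³, so p³+k is not a perfect cube. So xy^2z ∉ L.
Contradiction. Therefore L is not regular.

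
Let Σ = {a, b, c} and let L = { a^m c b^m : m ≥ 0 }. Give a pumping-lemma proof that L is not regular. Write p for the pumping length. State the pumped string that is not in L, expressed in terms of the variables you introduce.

Suppose for contradiction that L is regular, and let p be the pumping length.
Take w = a^p c b^p ∈ L with |w| = 2p+1 ≥ p.
Write w = xyz as guaranteed by the lemma, with |xy| ≤ p and y is nonempty.
The first p characters of w are a's, so xy (and hence y) consists only of a's. Write y = a^k, 1 ≤ k ≤ p.
Pump with i = 2: xy^2z = a^{p+k} c b^p, which would require p+k = p. But k ≥ 1, so xy^2z ∉ L.
This contradicts the pumping lemma, so L is not regular.

a^{p+k} c b^p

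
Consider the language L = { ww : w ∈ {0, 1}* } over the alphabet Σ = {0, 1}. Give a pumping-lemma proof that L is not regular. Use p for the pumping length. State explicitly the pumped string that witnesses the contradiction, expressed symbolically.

Assume L is regular. Let p be the pumping length given by the pumping lemma.
Take w = 0^p 1^p 0^p 1^p = uu where u = 0^p1^p; then w ∈ L and |w| = 4p ≥ p.
Write w = xyz as guaranteed by the lemma, with |xy| ≤ p and |y| > 0.
The first p characters of w are 0's, so xy (and hence y) consists only of 0's. Write y = 0^k, 1 ≤ k ≤ p.
Pump with i = 2: xy^2z = 0^{p+k} 1^p 0^p 1^p, of length 4p+k. Suppose this equals vv. The string starts with 0 and ends with 1, so v does too; thus the boundary between the two copies of v is a 1→0 transition. There is exactly one such transition, at position 2p+k, so |v| = 2p+k and |vv| = 4p+2k ≠ 4p+k since k ≥ 1. So xy^2z ∉ L.
This contradicts the pumping lemma, so L is not regular.

0^{p+k} 1^p 0^p 1^p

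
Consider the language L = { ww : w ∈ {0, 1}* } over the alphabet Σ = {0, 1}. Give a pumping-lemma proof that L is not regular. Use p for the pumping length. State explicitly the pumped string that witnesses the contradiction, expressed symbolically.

0^{p+k} 1^p 0^p 1^p

Assume L is regular. Let p be the pumping length given by the pumping lemma.
Take w = 0^p 1^p 0^p 1^p = uu where u = 0^p1^p; then w ∈ L and |w| = 4p ≥ p.
The pumping lemma gives a decomposition w = xyz where |xy| ≤ p and |y| > 0.
Since the first p symbols of w are all 0's and |xy| ≤ p, y lies entirely in the leading 0-block: y = 0^k for some k with 1 ≤ k ≤ p.
Pump with i = 2: xy^2z = 0^{p+k} 1^p 0^p 1^p, of length 4p+k. Suppose this equals vv. The string starts with 0 and ends with 1, so v does too; thus the boundary between the two copies of v is a 1→0 transition. There is exactly one such transition, at position 2p+k, so |v| = 2p+k and |vv| = 4p+2k ≠ 4p+k since k ≥ 1. So xy^2z ∉ L.
Contradiction. Therefore L is not regular.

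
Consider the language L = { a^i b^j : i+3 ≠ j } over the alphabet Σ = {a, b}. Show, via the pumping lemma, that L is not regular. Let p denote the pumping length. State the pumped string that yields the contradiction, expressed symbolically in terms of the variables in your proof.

Suppose for contradiction that L is regular, and let p be the pumping length.
Choose w = a^p b^{p+p!+3}. Since p ≠ (p+p!+3)-3 = p+p!, w ∈ L; and |w| ≥ p.
Write w = xyz as guaranteed by the lemma, with |xy| ≤ p and y is nonempty.
Since the first p symbols of w are all a's and |xy| ≤ p, y lies entirely in the leading a-block: y = a^k for some k with 1 ≤ k ≤ p.
Since 1 ≤ k ≤ p, k divides p!; set t = 1 + p!/k. Then xy^t z has p + (p!/k)·k = p + p! copies of a. Now the a-count is p+p! and (b-count)-3 = (p+p!+3)-3 = p+p!, so i+3 ≠ j fails. So xy^t z = a^{p+p!} b^{p+p!+3} ∉ L.
This contradicts the pumping lemma, so L is not regular.

a^{p+p!} b^{p+p!+3}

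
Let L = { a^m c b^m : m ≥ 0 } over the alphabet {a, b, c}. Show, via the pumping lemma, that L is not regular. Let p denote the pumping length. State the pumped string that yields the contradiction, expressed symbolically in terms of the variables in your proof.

Assume L is regular. Let p be the pumping length given by the pumping lemma.
Take w = a^p c b^p ∈ L with |w| = 2p+1 ≥ p.
Write w = xyz as guaranteed by the lemma, with |xy| ≤ p and |y| ≥ 1.
The first p characters of w are a's, so xy (and hence y) consists only of a's. Write y = a^k, 1 ≤ k ≤ p.
Pump with i = 2: xy^2z = a^{p+k} c b^p, which would require p+k = p. But k ≥ 1, so xy^2z ∉ L.
This contradicts the pumping lemma, so L is not regular.

a^{p+k} c b^p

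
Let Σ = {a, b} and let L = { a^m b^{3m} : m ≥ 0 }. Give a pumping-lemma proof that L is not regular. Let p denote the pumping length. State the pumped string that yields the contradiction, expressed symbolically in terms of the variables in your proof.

Toward a contradiction, assume L is regular with pumping length p.
Take w = a^p b^{3p}. Then w ∈ L and |w| = 4p ≥ p.
Write w = xyz as guaranteed by the lemma, with |xy| ≤ p and y is nonempty.
The first p characters of w are a's, so xy (and hence y) consists only of a's. Write y = a^k, 1 ≤ k ≤ p.
Pump with i = 2: xy^2z = a^{p+k} b^{3p}. For this to lie in L we would need 3p = 3(p+k), which forces k = 0. But k ≥ 1, so xy^2z ∉ L.
Contradiction. Therefore L is not regular.

a^{p+k} b^{3p}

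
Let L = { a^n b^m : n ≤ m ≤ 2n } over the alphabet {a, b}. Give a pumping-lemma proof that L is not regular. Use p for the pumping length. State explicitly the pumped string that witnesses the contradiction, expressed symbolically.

Assume L is regular. Let p be the pumping length given by the pumping lemma.
Take w = a^p b^p ∈ L (since p ≤ p ≤ 2p), with |w| = 2p ≥ p.
By the pumping lemma, w = xyz with |xy| ≤ p and y is nonempty.
The first p characters of w are a's, so xy (and hence y) consists only of a's. Write y = a^k, 1 ≤ k ≤ p.
Pump with i = 2: xy^2z = a^{p+k} b^p. Now n = p+k > p = m, so the condition n ≤ m fails. Thus xy^2z ∉ L.
This contradicts the pumping lemma, so L is not regular.

a^{p+k} b^p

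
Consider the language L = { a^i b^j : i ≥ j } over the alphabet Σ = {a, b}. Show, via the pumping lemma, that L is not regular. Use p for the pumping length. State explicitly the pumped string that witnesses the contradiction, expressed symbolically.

a^{p-k} b^p

Suppose for contradiction that L is regular, and let p be the pumping length.
Choose w = a^p b^p ∈ L, with |w| = 2p ≥ p.
By the pumping lemma, w = xyz with |xy| ≤ p and |y| ≥ 1.
Since the first p symbols of w are all a's and |xy| ≤ p, y lies entirely in the leading a-block: y = a^k for some k with 1 ≤ k ≤ p.
Consider xy^0z = xz = a^{p-k} b^p. Since k ≥ 1, the a-count p-k is less than p, so i ≥ j fails; thus xz ∉ L.
Contradiction. Therefore L is not regular.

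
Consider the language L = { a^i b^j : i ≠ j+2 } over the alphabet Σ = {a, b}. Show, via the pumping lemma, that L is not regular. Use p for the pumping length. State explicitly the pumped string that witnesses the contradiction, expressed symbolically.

a^{p+p!} b^{p+p!-2}

Assume L is regular. Let p be the pumping length given by the pumping lemma.
Choose w = a^p b^{p+p!-2}. Since p ≠ (p+p!-2)+2 = p+p!, w ∈ L; and |w| ≥ p.
By the pumping lemma, w = xyz with |xy| ≤ p and |y| > 0.
Since the first p symbols of w are all a's and |xy| ≤ p, y lies entirely in the leading a-block: y = a^k for some k with 1 ≤ k ≤ p.
Since 1 ≤ k ≤ p, k divides p!; set t = 1 + p!/k. Then xy^t z has p + (p!/k)·k = p + p! copies of a. Now the a-count is p+p! and (b-count)+2 = (p+p!-2)+2 = p+p!, so i ≠ j+2 fails. So xy^t z = a^{p+p!} b^{p+p!-2} ∉ L.
This is a contradiction; hence L is not regular.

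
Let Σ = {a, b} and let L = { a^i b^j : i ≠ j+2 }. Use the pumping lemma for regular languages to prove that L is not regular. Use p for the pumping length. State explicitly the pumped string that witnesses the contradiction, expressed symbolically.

a^{p+p!} b^{p+p!-2}

Assume L is regular. Let p be the pumping length given by the pumping lemma.
Choose w = a^p b^{p+p!-2}. Since p ≠ (p+p!-2)+2 = p+p!, w ∈ L; and |w| ≥ p.
The pumping lemma gives a decomposition w = xyz where |xy| ≤ p and |y| > 0.
Since the first p symbols of w are all a's and |xy| ≤ p, y lies entirely in the leading a-block: y = a^k for some k with 1 ≤ k ≤ p.
Since 1 ≤ k ≤ p, k divides p!; set t = 1 + p!/k. Then xy^t z has p + (p!/k)·k = p + p! copies of a. Now the a-count is p+p! and (b-count)+2 = (p+p!-2)+2 = p+p!, so i ≠ j+2 fails. So xy^t z = a^{p+p!} b^{p+p!-2} ∉ L.
This is a contradiction; hence L is not regular.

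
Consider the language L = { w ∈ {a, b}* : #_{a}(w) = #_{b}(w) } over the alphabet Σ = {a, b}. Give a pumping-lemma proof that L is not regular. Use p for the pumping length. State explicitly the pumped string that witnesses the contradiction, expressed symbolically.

Assume L is regular. Let p be the pumping length given by the pumping lemma.
Choose w = a^p b^p ∈ L with |w| = 2p ≥ p.
Write w = xyz as guaranteed by the lemma, with |xy| ≤ p and |y| ≥ 1.
The first p characters of w are a's, so xy (and hence y) consists only of a's. Write y = a^k, 1 ≤ k ≤ p.
Pump with i = 2: xy^2z = a^{p+k} b^p has p+k occurrences of a but only p of b. Since k ≥ 1 the counts differ, so xy^2z ∉ L.
Contradiction. Therefore L is not regular.

a^{p+k} b^p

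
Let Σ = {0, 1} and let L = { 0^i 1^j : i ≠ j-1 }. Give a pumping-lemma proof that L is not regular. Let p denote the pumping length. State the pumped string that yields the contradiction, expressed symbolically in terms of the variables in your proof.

0^{p+p!} 1^{p+p!+1}

Toward a contradiction, assume L is regular with pumping length p.
Choose w = 0^p 1^{p+p!+1}. Since p ≠ (p+p!+1)-1 = p+p!, w ∈ L; and |w| ≥ p.
The pumping lemma gives a decomposition w = xyz where |xy| ≤ p and y is nonempty.
Since the first p symbols of w are all 0's and |xy| ≤ p, y lies entirely in the leading 0-block: y = 0^k for some k with 1 ≤ k ≤ p.
Since 1 ≤ k ≤ p, k divides p!; set t = 1 + p!/k. Then xy^t z has p + (p!/k)·k = p + p! copies of 0. Now the 0-count is p+p! and (1-count)-1 = (p+p!+1)-1 = p+p!, so i ≠ j-1 fails. So xy^t z = 0^{p+p!} 1^{p+p!+1} ∉ L.
Contradiction. Therefore L is not regular.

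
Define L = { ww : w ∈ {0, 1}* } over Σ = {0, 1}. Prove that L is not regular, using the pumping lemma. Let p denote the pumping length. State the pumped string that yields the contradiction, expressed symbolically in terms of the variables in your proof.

0^{p+k} 1^p 0^p 1^p

Assume L is regular; let p be its pumping constant.
Take w = 0^p 1^p 0^p 1^p = uu where u = 0^p1^p; then w ∈ L and |w| = 4p ≥ p.
Write w = xyz as guaranteed by the lemma, with |xy| ≤ p and y is nonempty.
The first p characters of w are 0's, so xy (and hence y) consists only of 0's. Write y = 0^k, 1 ≤ k ≤ p.
Pump with i = 2: xy^2z = 0^{p+k} 1^p 0^p 1^p, of length 4p+k. Suppose this equals vv. The string starts with 0 and ends with 1, so v does too; thus the boundary between the two copies of v is a 1→0 transition. There is exactly one such transition, at position 2p+k, so |v| = 2p+k and |vv| = 4p+2k ≠ 4p+k since k ≥ 1. So xy^2z ∉ L.
This is a contradiction; hence L is not regular.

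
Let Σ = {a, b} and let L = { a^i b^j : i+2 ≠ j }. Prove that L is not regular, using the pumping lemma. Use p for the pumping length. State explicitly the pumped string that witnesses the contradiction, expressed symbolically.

a^{p+p!} b^{p+p!+2}

Assume L is regular. Let p be the pumping length given by the pumping lemma.
Choose w = a^p b^{p+p!+2}. Since p ≠ (p+p!+2)-2 = p+p!, w ∈ L; and |w| ≥ p.
By the pumping lemma, w = xyz with |xy| ≤ p and |y| > 0.
Since the first p symbols of w are all a's and |xy| ≤ p, y lies entirely in the leading a-block: y = a^k for some k with 1 ≤ k ≤ p.
Since 1 ≤ k ≤ p, k divides p!; set t = 1 + p!/k. Then xy^t z has p + (p!/k)·k = p + p! copies of a. Now the a-count is p+p! and (b-count)-2 = (p+p!+2)-2 = p+p!, so i+2 ≠ j fails. So xy^t z = a^{p+p!} b^{p+p!+2} ∉ L.
Contradiction. Therefore L is not regular.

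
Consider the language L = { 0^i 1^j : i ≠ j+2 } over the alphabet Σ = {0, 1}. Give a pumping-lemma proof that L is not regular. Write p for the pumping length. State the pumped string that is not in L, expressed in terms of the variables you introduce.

Assume L is regular; let p be its pumping constant.
Choose w = 0^p 1^{p+p!-2}. Since p ≠ (p+p!-2)+2 = p+p!, w ∈ L; and |w| ≥ p.
Write w = xyz as guaranteed by the lemma, with |xy| ≤ p and |y| > 0.
Because |xy| ≤ p and w begins with p copies of 0, we have y = 0^k with 1 ≤ k ≤ p.
Since 1 ≤ k ≤ p, k divides p!; set t = 1 + p!/k. Then xy^t z has p + (p!/k)·k = p + p! copies of 0. Now the 0-count is p+p! and (1-count)+2 = (p+p!-2)+2 = p+p!, so i ≠ j+2 fails. So xy^t z = 0^{p+p!} 1^{p+p!-2} ∉ L.
This contradicts the pumping lemma, so L is not regular.

0^{p+p!} 1^{p+p!-2}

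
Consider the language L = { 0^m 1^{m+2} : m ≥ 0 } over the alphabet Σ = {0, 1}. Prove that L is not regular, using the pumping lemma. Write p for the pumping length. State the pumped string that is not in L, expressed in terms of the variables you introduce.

0^{p+k} 1^{p+2}

Suppose for contradiction that L is regular, and let p be the pumping length.
Take w = 0^p 1^{p+2}. Then w ∈ L and |w| = 2p+2 ≥ p.
Write w = xyz as guaranteed by the lemma, with |xy| ≤ p and |y| > 0.
The first p characters of w are 0's, so xy (and hence y) consists only of 0's. Write y = 0^k, 1 ≤ k ≤ p.
Pump with i = 2: xy^2z = 0^{p+k} 1^{p+2}. For this to lie in L we would need p+2 = (p+k)+2, which forces k = 0. But k ≥ 1, so xy^2z ∉ L.
Contradiction. Therefore L is not regular.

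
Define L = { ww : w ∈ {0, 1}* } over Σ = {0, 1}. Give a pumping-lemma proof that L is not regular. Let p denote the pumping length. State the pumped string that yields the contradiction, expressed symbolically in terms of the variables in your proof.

0^{p+k} 1^p 0^p 1^p

Assume L is regular. Let p be the pumping length given by the pumping lemma.
Take w = 0^p 1^p 0^p 1^p = uu where u = 0^p1^p; then w ∈ L and |w| = 4p ≥ p.
The pumping lemma gives a decomposition w = xyz where |xy| ≤ p and |y| > 0.
Since the first p symbols of w are all 0's and |xy| ≤ p, y lies entirely in the leading 0-block: y = 0^k for some k with 1 ≤ k ≤ p.
Pump with i = 2: xy^2z = 0^{p+k} 1^p 0^p 1^p, of length 4p+k. Suppose this equals vv. The string starts with 0 and ends with 1, so v does too; thus the boundary between the two copies of v is a 1→0 transition. There is exactly one such transition, at position 2p+k, so |v| = 2p+k and |vv| = 4p+2k ≠ 4p+k since k ≥ 1. So xy^2z ∉ L.
Contradiction. Therefore L is not regular.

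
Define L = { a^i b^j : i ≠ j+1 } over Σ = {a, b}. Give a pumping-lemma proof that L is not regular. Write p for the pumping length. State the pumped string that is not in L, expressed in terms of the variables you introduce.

a^{p+p!} b^{p+p!-1}

Toward a contradiction, assume L is regular with pumping length p.
Choose w = a^p b^{p+p!-1}. Since p ≠ (p+p!-1)+1 = p+p!, w ∈ L; and |w| ≥ p.
The pumping lemma gives a decomposition w = xyz where |xy| ≤ p and |y| > 0.
The first p characters of w are a's, so xy (and hence y) consists only of a's. Write y = a^k, 1 ≤ k ≤ p.
Since 1 ≤ k ≤ p, k divides p!; set t = 1 + p!/k. Then xy^t z has p + (p!/k)·k = p + p! copies of a. Now the a-count is p+p! and (b-count)+1 = (p+p!-1)+1 = p+p!, so i ≠ j+1 fails. So xy^t z = a^{p+p!} b^{p+p!-1} ∉ L.
This contradicts the pumping lemma, so L is not regular.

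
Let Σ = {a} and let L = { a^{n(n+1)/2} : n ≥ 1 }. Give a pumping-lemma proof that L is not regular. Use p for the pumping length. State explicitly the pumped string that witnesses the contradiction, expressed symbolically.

a^{p(p+1)/2+k}

Toward a contradiction, assume L is regular with pumping length p.
Take w = a^{p(p+1)/2} ∈ L with |w| = p(p+1)/2 ≥ p.
Write w = xyz as guaranteed by the lemma, with |xy| ≤ p and y is nonempty.
Then y = a^k for some k with 1 ≤ k ≤ p.
Pump with i = 2: xy^2z = a^{p(p+1)/2+k}. Since 1 ≤ k ≤ p, p(p+1)/2 < p(p+1)/2+k ≤ p(p+1)/2+p < (p+1)(p+2)/2, so p(p+1)/2+k is strictly between consecutive triangular numbers. So xy^2z ∉ L.
This contradicts the pumping lemma, so L is not regular.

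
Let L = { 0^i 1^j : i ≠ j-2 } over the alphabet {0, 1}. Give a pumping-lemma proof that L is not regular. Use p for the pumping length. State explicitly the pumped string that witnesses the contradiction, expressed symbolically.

Suppose for contradiction that L is regular, and let p be the pumping length.
Choose w = 0^p 1^{p+p!+2}. Since p ≠ (p+p!+2)-2 = p+p!, w ∈ L; and |w| ≥ p.
By the pumping lemma, w = xyz with |xy| ≤ p and y is nonempty.
The first p characters of w are 0's, so xy (and hence y) consists only of 0's. Write y = 0^k, 1 ≤ k ≤ p.
Since 1 ≤ k ≤ p, k divides p!; set t = 1 + p!/k. Then xy^t z has p + (p!/k)·k = p + p! copies of 0. Now the 0-count is p+p! and (1-count)-2 = (p+p!+2)-2 = p+p!, so i ≠ j-2 fails. So xy^t z = 0^{p+p!} 1^{p+p!+2} ∉ L.
This is a contradiction; hence L is not regular.

0^{p+p!} 1^{p+p!+2}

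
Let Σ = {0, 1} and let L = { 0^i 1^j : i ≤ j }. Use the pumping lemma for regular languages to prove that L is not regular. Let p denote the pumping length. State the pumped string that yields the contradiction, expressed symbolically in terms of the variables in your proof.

Assume L is regular; let p be its pumping constant.
Choose w = 0^p 1^p ∈ L, with |w| = 2p ≥ p.
By the pumping lemma, w = xyz with |xy| ≤ p and |y| > 0.
Because |xy| ≤ p and w begins with p copies of 0, we have y = 0^k with 1 ≤ k ≤ p.
Consider xy^2z = 0^{p+k} 1^p. Since k ≥ 1, the 0-count p+k exceeds the 1-count p, so i ≤ j fails; thus xy^2z ∉ L.
Contradiction. Therefore L is not regular.

0^{p+k} 1^p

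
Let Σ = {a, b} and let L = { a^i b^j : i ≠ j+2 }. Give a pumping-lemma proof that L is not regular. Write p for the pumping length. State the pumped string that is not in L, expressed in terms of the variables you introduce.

Assume L is regular. Let p be the pumping length given by the pumping lemma.
Choose w = a^p b^{p+p!-2}. Since p ≠ (p+p!-2)+2 = p+p!, w ∈ L; and |w| ≥ p.
The pumping lemma gives a decomposition w = xyz where |xy| ≤ p and |y| > 0.
Since the first p symbols of w are all a's and |xy| ≤ p, y lies entirely in the leading a-block: y = a^k for some k with 1 ≤ k ≤ p.
Since 1 ≤ k ≤ p, k divides p!; set t = 1 + p!/k. Then xy^t z has p + (p!/k)·k = p + p! copies of a. Now the a-count is p+p! and (b-count)+2 = (p+p!-2)+2 = p+p!, so i ≠ j+2 fails. So xy^t z = a^{p+p!} b^{p+p!-2} ∉ L.
Contradiction. Therefore L is not regular.

a^{p+p!} b^{p+p!-2}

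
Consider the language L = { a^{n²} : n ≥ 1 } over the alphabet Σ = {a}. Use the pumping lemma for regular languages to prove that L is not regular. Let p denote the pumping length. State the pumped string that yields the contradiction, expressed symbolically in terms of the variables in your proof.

a^{p²+k}

Assume L is regular; let p be its pumping constant.
Take w = a^{p²} ∈ L with |w| = p² ≥ p.
By the pumping lemma, w = xyz with |xy| ≤ p and |y| ≥ 1.
Then y = a^k for some k with 1 ≤ k ≤ p.
Pump with i = 2: xy^2z = a^{p²+k}. Since 1 ≤ k ≤ p, p² < p²+k ≤ p²+p < (p+1)², so p²+k lies strictly between consecutive squares and is not a perfect square. So xy^2z ∉ L.
This is a contradiction; hence L is not regular.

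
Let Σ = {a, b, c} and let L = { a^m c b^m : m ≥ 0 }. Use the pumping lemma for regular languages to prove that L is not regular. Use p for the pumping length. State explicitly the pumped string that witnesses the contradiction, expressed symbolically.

a^{p+k} c b^p

Toward a contradiction, assume L is regular with pumping length p.
Take w = a^p c b^p ∈ L with |w| = 2p+1 ≥ p.
Write w = xyz as guaranteed by the lemma, with |xy| ≤ p and |y| ≥ 1.
Because |xy| ≤ p and w begins with p copies of a, we have y = a^k with 1 ≤ k ≤ p.
Pump with i = 2: xy^2z = a^{p+k} c b^p, which would require p+k = p. But k ≥ 1, so xy^2z ∉ L.
This contradicts the pumping lemma, so L is not regular.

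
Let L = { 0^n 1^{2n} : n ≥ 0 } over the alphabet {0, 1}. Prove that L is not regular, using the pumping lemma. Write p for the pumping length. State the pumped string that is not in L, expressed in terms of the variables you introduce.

Assume L is regular. Let p be the pumping length given by the pumping lemma.
Choose w = 0^p 1^{2p}, which is in L with |w| = 3p ≥ p.
By the pumping lemma, w = xyz with |xy| ≤ p and |y| ≥ 1.
Because |xy| ≤ p and w begins with p copies of 0, we have y = 0^k with 1 ≤ k ≤ p.
Pump with i = 2: xy^2z = 0^{p+k} 1^{2p}. For this to lie in L we would need 2p = 2(p+k), which forces k = 0. But k ≥ 1, so xy^2z ∉ L.
This is a contradiction; hence L is not regular.

0^{p+k} 1^{2p}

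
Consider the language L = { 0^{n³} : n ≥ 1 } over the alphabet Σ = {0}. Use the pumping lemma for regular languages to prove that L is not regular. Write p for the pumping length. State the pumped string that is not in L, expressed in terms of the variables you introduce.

0^{p³+k}

Assume L is regular. Let p be the pumping length given by the pumping lemma.
Take w = 0^{p³} ∈ L with |w| = p³ ≥ p.
The pumping lemma gives a decomposition w = xyz where |xy| ≤ p and |y| ≥ 1.
Then y = 0^k for some k with 1 ≤ k ≤ p.
Pump with i = 2: xy^2z = 0^{p³+k}. Since 1 ≤ k ≤ p, p³ < p³+k ≤ p³+p < p³+3p²+3p+1 = (p+1)³, so p³+k is not a perfect cube. So xy^2z ∉ L.
This is a contradiction; hence L is not regular.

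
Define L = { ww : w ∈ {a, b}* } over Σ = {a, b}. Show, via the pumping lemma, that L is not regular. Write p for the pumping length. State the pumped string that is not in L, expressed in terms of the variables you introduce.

a^{p+k} b^p a^p b^p

Assume L is regular; let p be its pumping constant.
Take w = a^p b^p a^p b^p = uu where u = a^pb^p; then w ∈ L and |w| = 4p ≥ p.
By the pumping lemma, w = xyz with |xy| ≤ p and y is nonempty.
Because |xy| ≤ p and w begins with p copies of a, we have y = a^k with 1 ≤ k ≤ p.
Pump with i = 2: xy^2z = a^{p+k} b^p a^p b^p, of length 4p+k. Suppose this equals vv. The string starts with a and ends with b, so v does too; thus the boundary between the two copies of v is a b→a transition. There is exactly one such transition, at position 2p+k, so |v| = 2p+k and |vv| = 4p+2k ≠ 4p+k since k ≥ 1. So xy^2z ∉ L.
Contradiction. Therefore L is not regular.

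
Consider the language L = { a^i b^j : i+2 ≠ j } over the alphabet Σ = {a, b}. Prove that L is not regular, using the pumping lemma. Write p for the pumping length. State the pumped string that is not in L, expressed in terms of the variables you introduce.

Assume L is regular. Let p be the pumping length given by the pumping lemma.
Choose w = a^p b^{p+p!+2}. Since p ≠ (p+p!+2)-2 = p+p!, w ∈ L; and |w| ≥ p.
By the pumping lemma, w = xyz with |xy| ≤ p and |y| ≥ 1.
Because |xy| ≤ p and w begins with p copies of a, we have y = a^k with 1 ≤ k ≤ p.
Since 1 ≤ k ≤ p, k divides p!; set t = 1 + p!/k. Then xy^t z has p + (p!/k)·k = p + p! copies of a. Now the a-count is p+p! and (b-count)-2 = (p+p!+2)-2 = p+p!, so i+2 ≠ j fails. So xy^t z = a^{p+p!} b^{p+p!+2} ∉ L.
Contradiction. Therefore L is not regular.

a^{p+p!} b^{p+p!+2}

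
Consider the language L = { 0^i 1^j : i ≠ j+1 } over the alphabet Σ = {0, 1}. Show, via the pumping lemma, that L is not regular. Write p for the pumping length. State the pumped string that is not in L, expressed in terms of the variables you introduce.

Assume L is regular; let p be its pumping constant.
Choose w = 0^p 1^{p+p!-1}. Since p ≠ (p+p!-1)+1 = p+p!, w ∈ L; and |w| ≥ p.
Write w = xyz as guaranteed by the lemma, with |xy| ≤ p and |y| ≥ 1.
Since the first p symbols of w are all 0's and |xy| ≤ p, y lies entirely in the leading 0-block: y = 0^k for some k with 1 ≤ k ≤ p.
Since 1 ≤ k ≤ p, k divides p!; set t = 1 + p!/k. Then xy^t z has p + (p!/k)·k = p + p! copies of 0. Now the 0-count is p+p! and (1-count)+1 = (p+p!-1)+1 = p+p!, so i ≠ j+1 fails. So xy^t z = 0^{p+p!} 1^{p+p!-1} ∉ L.
This contradicts the pumping lemma, so L is not regular.

0^{p+p!} 1^{p+p!-1}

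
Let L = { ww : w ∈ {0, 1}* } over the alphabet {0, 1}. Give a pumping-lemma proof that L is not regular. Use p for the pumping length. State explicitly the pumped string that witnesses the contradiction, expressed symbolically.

Assume L is regular. Let p be the pumping length given by the pumping lemma.
Take w = 0^p 1^p 0^p 1^p = uu where u = 0^p1^p; then w ∈ L and |w| = 4p ≥ p.
By the pumping lemma, w = xyz with |xy| ≤ p and y is nonempty.
The first p characters of w are 0's, so xy (and hence y) consists only of 0's. Write y = 0^k, 1 ≤ k ≤ p.
Pump with i = 2: xy^2z = 0^{p+k} 1^p 0^p 1^p, of length 4p+k. Suppose this equals vv. The string starts with 0 and ends with 1, so v does too; thus the boundary between the two copies of v is a 1→0 transition. There is exactly one such transition, at position 2p+k, so |v| = 2p+k and |vv| = 4p+2k ≠ 4p+k since k ≥ 1. So xy^2z ∉ L.
This contradicts the pumping lemma, so L is not regular.

0^{p+k} 1^p 0^p 1^p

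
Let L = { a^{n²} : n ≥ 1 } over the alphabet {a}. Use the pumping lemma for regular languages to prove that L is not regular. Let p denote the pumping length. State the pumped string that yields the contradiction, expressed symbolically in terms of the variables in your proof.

a^{p²+k}

Assume L is regular. Let p be the pumping length given by the pumping lemma.
Take w = a^{p²} ∈ L with |w| = p² ≥ p.
By the pumping lemma, w = xyz with |xy| ≤ p and y is nonempty.
Then y = a^k for some k with 1 ≤ k ≤ p.
Pump with i = 2: xy^2z = a^{p²+k}. Since 1 ≤ k ≤ p, p² < p²+k ≤ p²+p < (p+1)², so p²+k lies strictly between consecutive squares and is not a perfect square. So xy^2z ∉ L.
This contradicts the pumping lemma, so L is not regular.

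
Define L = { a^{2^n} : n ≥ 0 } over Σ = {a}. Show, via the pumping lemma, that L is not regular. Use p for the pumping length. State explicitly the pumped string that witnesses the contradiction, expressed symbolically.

a^{2^p+k}

Assume L is regular; let p be its pumping constant.
Take w = a^{2^p} ∈ L with |w| = 2^p ≥ p.
By the pumping lemma, w = xyz with |xy| ≤ p and |y| ≥ 1.
Then y = a^k for some k with 1 ≤ k ≤ p.
Pump with i = 2: xy^2z = a^{2^p+k}. Since 1 ≤ k ≤ p < 2^p, we have 2^p < 2^p+k < 2^{p+1}, so 2^p+k is not a power of 2. So xy^2z ∉ L.
This is a contradiction; hence L is not regular.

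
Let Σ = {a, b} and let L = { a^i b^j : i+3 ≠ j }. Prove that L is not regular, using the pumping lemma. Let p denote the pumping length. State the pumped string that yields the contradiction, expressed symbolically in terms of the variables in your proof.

Suppose for contradiction that L is regular, and let p be the pumping length.
Choose w = a^p b^{p+p!+3}. Since p ≠ (p+p!+3)-3 = p+p!, w ∈ L; and |w| ≥ p.
The pumping lemma gives a decomposition w = xyz where |xy| ≤ p and y is nonempty.
The first p characters of w are a's, so xy (and hence y) consists only of a's. Write y = a^k, 1 ≤ k ≤ p.
Since 1 ≤ k ≤ p, k divides p!; set t = 1 + p!/k. Then xy^t z has p + (p!/k)·k = p + p! copies of a. Now the a-count is p+p! and (b-count)-3 = (p+p!+3)-3 = p+p!, so i+3 ≠ j fails. So xy^t z = a^{p+p!} b^{p+p!+3} ∉ L.
This contradicts the pumping lemma, so L is not regular.

a^{p+p!} b^{p+p!+3}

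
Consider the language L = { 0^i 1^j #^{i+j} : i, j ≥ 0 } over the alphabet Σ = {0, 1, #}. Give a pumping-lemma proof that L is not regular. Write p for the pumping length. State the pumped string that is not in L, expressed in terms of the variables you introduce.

Assume L is regular; let p be its pumping constant.
Take w = 0^p 1^p #^{2p} ∈ L (with i=j=p, i+j=2p), |w| = 4p ≥ p.
By the pumping lemma, w = xyz with |xy| ≤ p and |y| > 0.
Because |xy| ≤ p and w begins with p copies of 0, we have y = 0^k with 1 ≤ k ≤ p.
Consider xy^2z = 0^{p+k} 1^p #^{2p}. Now the 0- and 1-counts sum to 2p+k, but the #-count is 2p ≠ 2p+k. So xy^2z ∉ L.
This is a contradiction; hence L is not regular.

0^{p+k} 1^p #^{2p}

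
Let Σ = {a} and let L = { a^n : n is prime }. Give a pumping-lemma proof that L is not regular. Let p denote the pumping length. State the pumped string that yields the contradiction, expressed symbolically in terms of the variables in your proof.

a^{q(1+k)}

Toward a contradiction, assume L is regular with pumping length p.
Let q be a prime with q ≥ p+2 (infinitely many primes exist), and take w = a^q ∈ L with |w| = q ≥ p.
By the pumping lemma, w = xyz with |xy| ≤ p and |y| ≥ 1.
Then y = a^k for some k with 1 ≤ k ≤ p.
Since 1 ≤ k ≤ p, |xz| = q-k. Pump with i = q+1: |xy^{q+1}z| = (q-k)+(q+1)k = q+qk = q(1+k), which is composite (both factors ≥ 2). So xy^{q+1}z = a^{q(1+k)} ∉ L.
Contradiction. Therefore L is not regular.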